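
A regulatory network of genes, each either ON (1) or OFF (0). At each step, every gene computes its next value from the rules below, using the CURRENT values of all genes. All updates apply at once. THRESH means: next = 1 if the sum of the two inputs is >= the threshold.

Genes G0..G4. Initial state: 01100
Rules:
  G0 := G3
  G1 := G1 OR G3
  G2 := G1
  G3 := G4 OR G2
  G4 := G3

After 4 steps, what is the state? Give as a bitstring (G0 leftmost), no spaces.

Step 1: G0=G3=0 G1=G1|G3=1|0=1 G2=G1=1 G3=G4|G2=0|1=1 G4=G3=0 -> 01110
Step 2: G0=G3=1 G1=G1|G3=1|1=1 G2=G1=1 G3=G4|G2=0|1=1 G4=G3=1 -> 11111
Step 3: G0=G3=1 G1=G1|G3=1|1=1 G2=G1=1 G3=G4|G2=1|1=1 G4=G3=1 -> 11111
Step 4: G0=G3=1 G1=G1|G3=1|1=1 G2=G1=1 G3=G4|G2=1|1=1 G4=G3=1 -> 11111

11111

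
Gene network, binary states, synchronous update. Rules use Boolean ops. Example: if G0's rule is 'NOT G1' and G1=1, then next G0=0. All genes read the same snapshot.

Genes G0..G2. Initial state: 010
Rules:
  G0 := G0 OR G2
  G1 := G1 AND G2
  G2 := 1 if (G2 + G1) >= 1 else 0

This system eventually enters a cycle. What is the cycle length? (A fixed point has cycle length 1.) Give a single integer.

Answer: 1

Derivation:
Step 0: 010
Step 1: G0=G0|G2=0|0=0 G1=G1&G2=1&0=0 G2=(0+1>=1)=1 -> 001
Step 2: G0=G0|G2=0|1=1 G1=G1&G2=0&1=0 G2=(1+0>=1)=1 -> 101
Step 3: G0=G0|G2=1|1=1 G1=G1&G2=0&1=0 G2=(1+0>=1)=1 -> 101
State from step 3 equals state from step 2 -> cycle length 1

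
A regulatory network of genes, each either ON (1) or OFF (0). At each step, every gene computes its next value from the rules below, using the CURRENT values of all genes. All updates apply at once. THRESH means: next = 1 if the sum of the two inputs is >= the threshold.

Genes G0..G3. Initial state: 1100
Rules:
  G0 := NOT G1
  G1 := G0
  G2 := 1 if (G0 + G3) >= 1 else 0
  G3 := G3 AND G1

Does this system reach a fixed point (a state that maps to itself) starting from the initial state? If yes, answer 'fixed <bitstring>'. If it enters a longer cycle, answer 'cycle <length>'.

Step 0: 1100
Step 1: G0=NOT G1=NOT 1=0 G1=G0=1 G2=(1+0>=1)=1 G3=G3&G1=0&1=0 -> 0110
Step 2: G0=NOT G1=NOT 1=0 G1=G0=0 G2=(0+0>=1)=0 G3=G3&G1=0&1=0 -> 0000
Step 3: G0=NOT G1=NOT 0=1 G1=G0=0 G2=(0+0>=1)=0 G3=G3&G1=0&0=0 -> 1000
Step 4: G0=NOT G1=NOT 0=1 G1=G0=1 G2=(1+0>=1)=1 G3=G3&G1=0&0=0 -> 1110
Step 5: G0=NOT G1=NOT 1=0 G1=G0=1 G2=(1+0>=1)=1 G3=G3&G1=0&1=0 -> 0110
Cycle of length 4 starting at step 1 -> no fixed point

Answer: cycle 4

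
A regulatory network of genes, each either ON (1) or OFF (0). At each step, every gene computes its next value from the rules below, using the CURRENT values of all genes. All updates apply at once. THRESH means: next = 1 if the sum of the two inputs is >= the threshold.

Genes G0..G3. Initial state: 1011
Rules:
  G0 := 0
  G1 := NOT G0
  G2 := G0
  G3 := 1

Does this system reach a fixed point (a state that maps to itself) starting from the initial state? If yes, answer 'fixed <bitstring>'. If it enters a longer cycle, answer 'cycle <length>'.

Step 0: 1011
Step 1: G0=0(const) G1=NOT G0=NOT 1=0 G2=G0=1 G3=1(const) -> 0011
Step 2: G0=0(const) G1=NOT G0=NOT 0=1 G2=G0=0 G3=1(const) -> 0101
Step 3: G0=0(const) G1=NOT G0=NOT 0=1 G2=G0=0 G3=1(const) -> 0101
Fixed point reached at step 2: 0101

Answer: fixed 0101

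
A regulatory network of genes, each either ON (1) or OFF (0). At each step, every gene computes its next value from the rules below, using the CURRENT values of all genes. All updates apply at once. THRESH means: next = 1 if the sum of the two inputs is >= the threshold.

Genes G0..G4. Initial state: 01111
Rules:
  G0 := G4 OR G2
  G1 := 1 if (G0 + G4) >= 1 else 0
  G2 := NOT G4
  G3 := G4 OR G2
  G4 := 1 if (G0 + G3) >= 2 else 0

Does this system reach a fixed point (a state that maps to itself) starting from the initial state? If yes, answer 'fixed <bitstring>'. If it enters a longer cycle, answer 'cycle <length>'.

Step 0: 01111
Step 1: G0=G4|G2=1|1=1 G1=(0+1>=1)=1 G2=NOT G4=NOT 1=0 G3=G4|G2=1|1=1 G4=(0+1>=2)=0 -> 11010
Step 2: G0=G4|G2=0|0=0 G1=(1+0>=1)=1 G2=NOT G4=NOT 0=1 G3=G4|G2=0|0=0 G4=(1+1>=2)=1 -> 01101
Step 3: G0=G4|G2=1|1=1 G1=(0+1>=1)=1 G2=NOT G4=NOT 1=0 G3=G4|G2=1|1=1 G4=(0+0>=2)=0 -> 11010
Cycle of length 2 starting at step 1 -> no fixed point

Answer: cycle 2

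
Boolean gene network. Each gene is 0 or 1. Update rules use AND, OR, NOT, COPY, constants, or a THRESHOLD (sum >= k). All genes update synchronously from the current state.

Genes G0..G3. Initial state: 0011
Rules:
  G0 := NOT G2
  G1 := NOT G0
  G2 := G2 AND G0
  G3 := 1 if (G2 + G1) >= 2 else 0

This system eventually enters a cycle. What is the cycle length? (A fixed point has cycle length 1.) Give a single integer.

Answer: 1

Derivation:
Step 0: 0011
Step 1: G0=NOT G2=NOT 1=0 G1=NOT G0=NOT 0=1 G2=G2&G0=1&0=0 G3=(1+0>=2)=0 -> 0100
Step 2: G0=NOT G2=NOT 0=1 G1=NOT G0=NOT 0=1 G2=G2&G0=0&0=0 G3=(0+1>=2)=0 -> 1100
Step 3: G0=NOT G2=NOT 0=1 G1=NOT G0=NOT 1=0 G2=G2&G0=0&1=0 G3=(0+1>=2)=0 -> 1000
Step 4: G0=NOT G2=NOT 0=1 G1=NOT G0=NOT 1=0 G2=G2&G0=0&1=0 G3=(0+0>=2)=0 -> 1000
State from step 4 equals state from step 3 -> cycle length 1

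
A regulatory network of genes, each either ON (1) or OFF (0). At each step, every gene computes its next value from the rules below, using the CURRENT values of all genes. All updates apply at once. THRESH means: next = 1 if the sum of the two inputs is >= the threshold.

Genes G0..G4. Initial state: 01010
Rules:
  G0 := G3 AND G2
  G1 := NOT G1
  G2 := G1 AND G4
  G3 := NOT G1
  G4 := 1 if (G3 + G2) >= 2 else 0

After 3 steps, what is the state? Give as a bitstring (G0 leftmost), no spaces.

Step 1: G0=G3&G2=1&0=0 G1=NOT G1=NOT 1=0 G2=G1&G4=1&0=0 G3=NOT G1=NOT 1=0 G4=(1+0>=2)=0 -> 00000
Step 2: G0=G3&G2=0&0=0 G1=NOT G1=NOT 0=1 G2=G1&G4=0&0=0 G3=NOT G1=NOT 0=1 G4=(0+0>=2)=0 -> 01010
Step 3: G0=G3&G2=1&0=0 G1=NOT G1=NOT 1=0 G2=G1&G4=1&0=0 G3=NOT G1=NOT 1=0 G4=(1+0>=2)=0 -> 00000

00000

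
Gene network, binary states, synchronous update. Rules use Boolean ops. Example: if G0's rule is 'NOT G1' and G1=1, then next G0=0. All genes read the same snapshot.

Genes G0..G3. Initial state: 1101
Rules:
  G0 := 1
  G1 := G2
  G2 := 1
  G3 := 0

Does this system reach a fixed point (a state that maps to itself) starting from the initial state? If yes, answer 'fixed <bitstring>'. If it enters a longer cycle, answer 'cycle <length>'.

Answer: fixed 1110

Derivation:
Step 0: 1101
Step 1: G0=1(const) G1=G2=0 G2=1(const) G3=0(const) -> 1010
Step 2: G0=1(const) G1=G2=1 G2=1(const) G3=0(const) -> 1110
Step 3: G0=1(const) G1=G2=1 G2=1(const) G3=0(const) -> 1110
Fixed point reached at step 2: 1110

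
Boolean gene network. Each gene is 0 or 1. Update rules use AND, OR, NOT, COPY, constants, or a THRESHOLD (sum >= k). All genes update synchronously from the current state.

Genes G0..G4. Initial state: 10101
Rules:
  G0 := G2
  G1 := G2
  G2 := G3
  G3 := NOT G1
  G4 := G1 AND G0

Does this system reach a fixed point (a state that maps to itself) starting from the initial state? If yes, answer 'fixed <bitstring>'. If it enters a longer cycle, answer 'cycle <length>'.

Step 0: 10101
Step 1: G0=G2=1 G1=G2=1 G2=G3=0 G3=NOT G1=NOT 0=1 G4=G1&G0=0&1=0 -> 11010
Step 2: G0=G2=0 G1=G2=0 G2=G3=1 G3=NOT G1=NOT 1=0 G4=G1&G0=1&1=1 -> 00101
Step 3: G0=G2=1 G1=G2=1 G2=G3=0 G3=NOT G1=NOT 0=1 G4=G1&G0=0&0=0 -> 11010
Cycle of length 2 starting at step 1 -> no fixed point

Answer: cycle 2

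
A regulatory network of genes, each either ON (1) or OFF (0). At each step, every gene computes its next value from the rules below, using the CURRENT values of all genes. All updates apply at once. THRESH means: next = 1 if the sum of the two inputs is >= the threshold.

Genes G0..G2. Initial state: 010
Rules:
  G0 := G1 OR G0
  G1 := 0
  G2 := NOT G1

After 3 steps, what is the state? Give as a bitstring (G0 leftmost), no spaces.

Step 1: G0=G1|G0=1|0=1 G1=0(const) G2=NOT G1=NOT 1=0 -> 100
Step 2: G0=G1|G0=0|1=1 G1=0(const) G2=NOT G1=NOT 0=1 -> 101
Step 3: G0=G1|G0=0|1=1 G1=0(const) G2=NOT G1=NOT 0=1 -> 101

101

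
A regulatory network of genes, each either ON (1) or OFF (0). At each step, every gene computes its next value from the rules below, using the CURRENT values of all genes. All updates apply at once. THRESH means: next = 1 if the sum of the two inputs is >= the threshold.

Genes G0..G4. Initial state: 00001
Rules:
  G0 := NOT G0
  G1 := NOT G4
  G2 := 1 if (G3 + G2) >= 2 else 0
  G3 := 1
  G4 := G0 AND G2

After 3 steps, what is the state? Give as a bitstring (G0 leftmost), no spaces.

Step 1: G0=NOT G0=NOT 0=1 G1=NOT G4=NOT 1=0 G2=(0+0>=2)=0 G3=1(const) G4=G0&G2=0&0=0 -> 10010
Step 2: G0=NOT G0=NOT 1=0 G1=NOT G4=NOT 0=1 G2=(1+0>=2)=0 G3=1(const) G4=G0&G2=1&0=0 -> 01010
Step 3: G0=NOT G0=NOT 0=1 G1=NOT G4=NOT 0=1 G2=(1+0>=2)=0 G3=1(const) G4=G0&G2=0&0=0 -> 11010

11010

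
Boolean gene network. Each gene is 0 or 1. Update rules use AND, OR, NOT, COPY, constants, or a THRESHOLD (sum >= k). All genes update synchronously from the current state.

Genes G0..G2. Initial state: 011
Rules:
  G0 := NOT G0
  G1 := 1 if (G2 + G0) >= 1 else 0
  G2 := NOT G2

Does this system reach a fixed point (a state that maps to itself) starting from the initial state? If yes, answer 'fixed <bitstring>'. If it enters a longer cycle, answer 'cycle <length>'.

Step 0: 011
Step 1: G0=NOT G0=NOT 0=1 G1=(1+0>=1)=1 G2=NOT G2=NOT 1=0 -> 110
Step 2: G0=NOT G0=NOT 1=0 G1=(0+1>=1)=1 G2=NOT G2=NOT 0=1 -> 011
Cycle of length 2 starting at step 0 -> no fixed point

Answer: cycle 2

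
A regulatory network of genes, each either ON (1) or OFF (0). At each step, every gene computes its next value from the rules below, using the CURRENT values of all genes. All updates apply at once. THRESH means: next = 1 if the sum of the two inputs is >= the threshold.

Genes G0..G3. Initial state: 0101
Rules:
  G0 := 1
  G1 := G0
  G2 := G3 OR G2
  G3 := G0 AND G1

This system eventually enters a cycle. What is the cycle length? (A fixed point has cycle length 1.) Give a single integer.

Answer: 1

Derivation:
Step 0: 0101
Step 1: G0=1(const) G1=G0=0 G2=G3|G2=1|0=1 G3=G0&G1=0&1=0 -> 1010
Step 2: G0=1(const) G1=G0=1 G2=G3|G2=0|1=1 G3=G0&G1=1&0=0 -> 1110
Step 3: G0=1(const) G1=G0=1 G2=G3|G2=0|1=1 G3=G0&G1=1&1=1 -> 1111
Step 4: G0=1(const) G1=G0=1 G2=G3|G2=1|1=1 G3=G0&G1=1&1=1 -> 1111
State from step 4 equals state from step 3 -> cycle length 1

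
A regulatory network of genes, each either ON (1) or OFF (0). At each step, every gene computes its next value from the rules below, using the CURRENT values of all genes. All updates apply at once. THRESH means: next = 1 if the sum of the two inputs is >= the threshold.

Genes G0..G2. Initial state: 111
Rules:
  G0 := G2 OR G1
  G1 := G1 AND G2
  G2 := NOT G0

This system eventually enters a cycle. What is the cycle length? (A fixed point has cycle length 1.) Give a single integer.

Answer: 4

Derivation:
Step 0: 111
Step 1: G0=G2|G1=1|1=1 G1=G1&G2=1&1=1 G2=NOT G0=NOT 1=0 -> 110
Step 2: G0=G2|G1=0|1=1 G1=G1&G2=1&0=0 G2=NOT G0=NOT 1=0 -> 100
Step 3: G0=G2|G1=0|0=0 G1=G1&G2=0&0=0 G2=NOT G0=NOT 1=0 -> 000
Step 4: G0=G2|G1=0|0=0 G1=G1&G2=0&0=0 G2=NOT G0=NOT 0=1 -> 001
Step 5: G0=G2|G1=1|0=1 G1=G1&G2=0&1=0 G2=NOT G0=NOT 0=1 -> 101
Step 6: G0=G2|G1=1|0=1 G1=G1&G2=0&1=0 G2=NOT G0=NOT 1=0 -> 100
State from step 6 equals state from step 2 -> cycle length 4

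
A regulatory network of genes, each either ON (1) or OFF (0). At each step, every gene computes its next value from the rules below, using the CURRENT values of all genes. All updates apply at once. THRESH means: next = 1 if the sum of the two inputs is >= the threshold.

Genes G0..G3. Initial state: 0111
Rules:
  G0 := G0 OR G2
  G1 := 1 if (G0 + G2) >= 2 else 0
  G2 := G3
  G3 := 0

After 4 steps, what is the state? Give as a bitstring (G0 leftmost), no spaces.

Step 1: G0=G0|G2=0|1=1 G1=(0+1>=2)=0 G2=G3=1 G3=0(const) -> 1010
Step 2: G0=G0|G2=1|1=1 G1=(1+1>=2)=1 G2=G3=0 G3=0(const) -> 1100
Step 3: G0=G0|G2=1|0=1 G1=(1+0>=2)=0 G2=G3=0 G3=0(const) -> 1000
Step 4: G0=G0|G2=1|0=1 G1=(1+0>=2)=0 G2=G3=0 G3=0(const) -> 1000

1000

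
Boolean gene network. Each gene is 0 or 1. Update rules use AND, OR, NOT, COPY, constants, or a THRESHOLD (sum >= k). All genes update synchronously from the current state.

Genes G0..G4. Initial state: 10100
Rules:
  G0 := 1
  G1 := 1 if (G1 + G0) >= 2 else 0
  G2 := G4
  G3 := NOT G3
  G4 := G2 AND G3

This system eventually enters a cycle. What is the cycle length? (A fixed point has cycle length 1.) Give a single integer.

Step 0: 10100
Step 1: G0=1(const) G1=(0+1>=2)=0 G2=G4=0 G3=NOT G3=NOT 0=1 G4=G2&G3=1&0=0 -> 10010
Step 2: G0=1(const) G1=(0+1>=2)=0 G2=G4=0 G3=NOT G3=NOT 1=0 G4=G2&G3=0&1=0 -> 10000
Step 3: G0=1(const) G1=(0+1>=2)=0 G2=G4=0 G3=NOT G3=NOT 0=1 G4=G2&G3=0&0=0 -> 10010
State from step 3 equals state from step 1 -> cycle length 2

Answer: 2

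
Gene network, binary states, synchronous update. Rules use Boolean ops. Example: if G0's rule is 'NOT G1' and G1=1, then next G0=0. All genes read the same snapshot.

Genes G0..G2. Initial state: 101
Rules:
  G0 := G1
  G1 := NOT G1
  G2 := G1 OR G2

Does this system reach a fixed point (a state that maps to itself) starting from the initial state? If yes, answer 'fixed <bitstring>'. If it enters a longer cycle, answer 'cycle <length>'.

Answer: cycle 2

Derivation:
Step 0: 101
Step 1: G0=G1=0 G1=NOT G1=NOT 0=1 G2=G1|G2=0|1=1 -> 011
Step 2: G0=G1=1 G1=NOT G1=NOT 1=0 G2=G1|G2=1|1=1 -> 101
Cycle of length 2 starting at step 0 -> no fixed point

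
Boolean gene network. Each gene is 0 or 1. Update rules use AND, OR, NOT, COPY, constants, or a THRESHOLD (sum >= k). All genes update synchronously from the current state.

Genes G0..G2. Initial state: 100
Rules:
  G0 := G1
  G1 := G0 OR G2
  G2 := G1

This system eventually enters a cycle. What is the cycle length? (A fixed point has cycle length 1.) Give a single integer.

Step 0: 100
Step 1: G0=G1=0 G1=G0|G2=1|0=1 G2=G1=0 -> 010
Step 2: G0=G1=1 G1=G0|G2=0|0=0 G2=G1=1 -> 101
Step 3: G0=G1=0 G1=G0|G2=1|1=1 G2=G1=0 -> 010
State from step 3 equals state from step 1 -> cycle length 2

Answer: 2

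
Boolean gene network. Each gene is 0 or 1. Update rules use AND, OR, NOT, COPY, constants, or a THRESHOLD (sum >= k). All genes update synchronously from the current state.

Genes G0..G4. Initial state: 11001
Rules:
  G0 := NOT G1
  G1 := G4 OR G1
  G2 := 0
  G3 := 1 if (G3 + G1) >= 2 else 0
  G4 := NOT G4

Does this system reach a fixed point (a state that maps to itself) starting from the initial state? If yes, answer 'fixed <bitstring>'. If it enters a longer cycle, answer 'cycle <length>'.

Answer: cycle 2

Derivation:
Step 0: 11001
Step 1: G0=NOT G1=NOT 1=0 G1=G4|G1=1|1=1 G2=0(const) G3=(0+1>=2)=0 G4=NOT G4=NOT 1=0 -> 01000
Step 2: G0=NOT G1=NOT 1=0 G1=G4|G1=0|1=1 G2=0(const) G3=(0+1>=2)=0 G4=NOT G4=NOT 0=1 -> 01001
Step 3: G0=NOT G1=NOT 1=0 G1=G4|G1=1|1=1 G2=0(const) G3=(0+1>=2)=0 G4=NOT G4=NOT 1=0 -> 01000
Cycle of length 2 starting at step 1 -> no fixed point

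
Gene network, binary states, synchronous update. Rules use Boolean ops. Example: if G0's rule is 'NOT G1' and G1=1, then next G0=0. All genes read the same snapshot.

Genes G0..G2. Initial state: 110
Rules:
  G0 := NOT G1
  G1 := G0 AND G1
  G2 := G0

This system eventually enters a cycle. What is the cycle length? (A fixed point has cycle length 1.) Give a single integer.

Step 0: 110
Step 1: G0=NOT G1=NOT 1=0 G1=G0&G1=1&1=1 G2=G0=1 -> 011
Step 2: G0=NOT G1=NOT 1=0 G1=G0&G1=0&1=0 G2=G0=0 -> 000
Step 3: G0=NOT G1=NOT 0=1 G1=G0&G1=0&0=0 G2=G0=0 -> 100
Step 4: G0=NOT G1=NOT 0=1 G1=G0&G1=1&0=0 G2=G0=1 -> 101
Step 5: G0=NOT G1=NOT 0=1 G1=G0&G1=1&0=0 G2=G0=1 -> 101
State from step 5 equals state from step 4 -> cycle length 1

Answer: 1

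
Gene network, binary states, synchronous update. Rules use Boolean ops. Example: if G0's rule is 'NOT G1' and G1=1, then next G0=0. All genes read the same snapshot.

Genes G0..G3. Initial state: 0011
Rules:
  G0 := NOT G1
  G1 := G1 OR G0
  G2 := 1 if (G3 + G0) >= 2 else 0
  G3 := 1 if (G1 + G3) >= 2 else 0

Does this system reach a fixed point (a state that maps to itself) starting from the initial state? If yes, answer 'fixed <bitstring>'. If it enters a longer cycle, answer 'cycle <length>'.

Answer: fixed 0100

Derivation:
Step 0: 0011
Step 1: G0=NOT G1=NOT 0=1 G1=G1|G0=0|0=0 G2=(1+0>=2)=0 G3=(0+1>=2)=0 -> 1000
Step 2: G0=NOT G1=NOT 0=1 G1=G1|G0=0|1=1 G2=(0+1>=2)=0 G3=(0+0>=2)=0 -> 1100
Step 3: G0=NOT G1=NOT 1=0 G1=G1|G0=1|1=1 G2=(0+1>=2)=0 G3=(1+0>=2)=0 -> 0100
Step 4: G0=NOT G1=NOT 1=0 G1=G1|G0=1|0=1 G2=(0+0>=2)=0 G3=(1+0>=2)=0 -> 0100
Fixed point reached at step 3: 0100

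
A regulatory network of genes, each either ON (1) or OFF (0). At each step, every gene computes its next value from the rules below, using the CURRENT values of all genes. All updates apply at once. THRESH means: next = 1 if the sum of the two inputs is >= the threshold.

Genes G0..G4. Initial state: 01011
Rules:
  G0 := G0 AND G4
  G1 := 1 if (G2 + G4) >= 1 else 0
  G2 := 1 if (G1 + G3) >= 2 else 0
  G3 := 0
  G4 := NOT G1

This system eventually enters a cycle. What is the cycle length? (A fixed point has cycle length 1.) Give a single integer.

Step 0: 01011
Step 1: G0=G0&G4=0&1=0 G1=(0+1>=1)=1 G2=(1+1>=2)=1 G3=0(const) G4=NOT G1=NOT 1=0 -> 01100
Step 2: G0=G0&G4=0&0=0 G1=(1+0>=1)=1 G2=(1+0>=2)=0 G3=0(const) G4=NOT G1=NOT 1=0 -> 01000
Step 3: G0=G0&G4=0&0=0 G1=(0+0>=1)=0 G2=(1+0>=2)=0 G3=0(const) G4=NOT G1=NOT 1=0 -> 00000
Step 4: G0=G0&G4=0&0=0 G1=(0+0>=1)=0 G2=(0+0>=2)=0 G3=0(const) G4=NOT G1=NOT 0=1 -> 00001
Step 5: G0=G0&G4=0&1=0 G1=(0+1>=1)=1 G2=(0+0>=2)=0 G3=0(const) G4=NOT G1=NOT 0=1 -> 01001
Step 6: G0=G0&G4=0&1=0 G1=(0+1>=1)=1 G2=(1+0>=2)=0 G3=0(const) G4=NOT G1=NOT 1=0 -> 01000
State from step 6 equals state from step 2 -> cycle length 4

Answer: 4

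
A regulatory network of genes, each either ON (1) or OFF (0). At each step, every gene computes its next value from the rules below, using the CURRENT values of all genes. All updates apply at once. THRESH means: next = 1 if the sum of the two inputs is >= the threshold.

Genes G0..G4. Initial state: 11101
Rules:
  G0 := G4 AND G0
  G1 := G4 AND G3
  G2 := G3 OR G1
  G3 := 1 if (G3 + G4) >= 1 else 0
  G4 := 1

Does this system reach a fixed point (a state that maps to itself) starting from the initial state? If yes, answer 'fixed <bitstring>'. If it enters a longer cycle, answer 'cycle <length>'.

Step 0: 11101
Step 1: G0=G4&G0=1&1=1 G1=G4&G3=1&0=0 G2=G3|G1=0|1=1 G3=(0+1>=1)=1 G4=1(const) -> 10111
Step 2: G0=G4&G0=1&1=1 G1=G4&G3=1&1=1 G2=G3|G1=1|0=1 G3=(1+1>=1)=1 G4=1(const) -> 11111
Step 3: G0=G4&G0=1&1=1 G1=G4&G3=1&1=1 G2=G3|G1=1|1=1 G3=(1+1>=1)=1 G4=1(const) -> 11111
Fixed point reached at step 2: 11111

Answer: fixed 11111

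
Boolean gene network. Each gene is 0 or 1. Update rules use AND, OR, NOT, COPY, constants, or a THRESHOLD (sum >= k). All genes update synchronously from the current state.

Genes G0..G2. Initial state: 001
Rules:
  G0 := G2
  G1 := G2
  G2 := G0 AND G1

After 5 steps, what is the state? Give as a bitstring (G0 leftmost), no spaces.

Step 1: G0=G2=1 G1=G2=1 G2=G0&G1=0&0=0 -> 110
Step 2: G0=G2=0 G1=G2=0 G2=G0&G1=1&1=1 -> 001
Step 3: G0=G2=1 G1=G2=1 G2=G0&G1=0&0=0 -> 110
Step 4: G0=G2=0 G1=G2=0 G2=G0&G1=1&1=1 -> 001
Step 5: G0=G2=1 G1=G2=1 G2=G0&G1=0&0=0 -> 110

110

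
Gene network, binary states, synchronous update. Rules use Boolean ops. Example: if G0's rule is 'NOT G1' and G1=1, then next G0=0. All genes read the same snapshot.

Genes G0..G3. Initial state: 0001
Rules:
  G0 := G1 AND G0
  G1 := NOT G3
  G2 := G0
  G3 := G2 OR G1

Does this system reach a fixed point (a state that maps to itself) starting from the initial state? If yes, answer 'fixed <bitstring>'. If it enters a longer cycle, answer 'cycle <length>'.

Step 0: 0001
Step 1: G0=G1&G0=0&0=0 G1=NOT G3=NOT 1=0 G2=G0=0 G3=G2|G1=0|0=0 -> 0000
Step 2: G0=G1&G0=0&0=0 G1=NOT G3=NOT 0=1 G2=G0=0 G3=G2|G1=0|0=0 -> 0100
Step 3: G0=G1&G0=1&0=0 G1=NOT G3=NOT 0=1 G2=G0=0 G3=G2|G1=0|1=1 -> 0101
Step 4: G0=G1&G0=1&0=0 G1=NOT G3=NOT 1=0 G2=G0=0 G3=G2|G1=0|1=1 -> 0001
Cycle of length 4 starting at step 0 -> no fixed point

Answer: cycle 4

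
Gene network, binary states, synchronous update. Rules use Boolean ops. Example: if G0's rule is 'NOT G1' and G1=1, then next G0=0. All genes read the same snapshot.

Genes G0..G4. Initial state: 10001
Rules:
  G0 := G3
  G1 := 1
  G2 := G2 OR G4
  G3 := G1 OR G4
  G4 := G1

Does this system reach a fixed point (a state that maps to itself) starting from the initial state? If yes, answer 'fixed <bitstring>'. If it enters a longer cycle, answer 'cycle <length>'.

Step 0: 10001
Step 1: G0=G3=0 G1=1(const) G2=G2|G4=0|1=1 G3=G1|G4=0|1=1 G4=G1=0 -> 01110
Step 2: G0=G3=1 G1=1(const) G2=G2|G4=1|0=1 G3=G1|G4=1|0=1 G4=G1=1 -> 11111
Step 3: G0=G3=1 G1=1(const) G2=G2|G4=1|1=1 G3=G1|G4=1|1=1 G4=G1=1 -> 11111
Fixed point reached at step 2: 11111

Answer: fixed 11111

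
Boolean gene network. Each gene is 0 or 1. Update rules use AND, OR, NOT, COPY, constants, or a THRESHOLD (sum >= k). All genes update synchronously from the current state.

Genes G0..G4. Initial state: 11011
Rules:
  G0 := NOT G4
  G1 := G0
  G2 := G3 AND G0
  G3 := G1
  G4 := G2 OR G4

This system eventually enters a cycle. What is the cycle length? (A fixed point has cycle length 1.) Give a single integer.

Answer: 1

Derivation:
Step 0: 11011
Step 1: G0=NOT G4=NOT 1=0 G1=G0=1 G2=G3&G0=1&1=1 G3=G1=1 G4=G2|G4=0|1=1 -> 01111
Step 2: G0=NOT G4=NOT 1=0 G1=G0=0 G2=G3&G0=1&0=0 G3=G1=1 G4=G2|G4=1|1=1 -> 00011
Step 3: G0=NOT G4=NOT 1=0 G1=G0=0 G2=G3&G0=1&0=0 G3=G1=0 G4=G2|G4=0|1=1 -> 00001
Step 4: G0=NOT G4=NOT 1=0 G1=G0=0 G2=G3&G0=0&0=0 G3=G1=0 G4=G2|G4=0|1=1 -> 00001
State from step 4 equals state from step 3 -> cycle length 1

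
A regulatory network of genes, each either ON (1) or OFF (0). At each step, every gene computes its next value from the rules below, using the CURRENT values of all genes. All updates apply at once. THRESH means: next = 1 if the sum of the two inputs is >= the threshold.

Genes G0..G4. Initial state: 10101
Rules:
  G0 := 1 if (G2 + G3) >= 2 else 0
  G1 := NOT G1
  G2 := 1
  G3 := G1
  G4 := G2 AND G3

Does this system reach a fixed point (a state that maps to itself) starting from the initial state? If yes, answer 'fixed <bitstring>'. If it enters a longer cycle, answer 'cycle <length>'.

Step 0: 10101
Step 1: G0=(1+0>=2)=0 G1=NOT G1=NOT 0=1 G2=1(const) G3=G1=0 G4=G2&G3=1&0=0 -> 01100
Step 2: G0=(1+0>=2)=0 G1=NOT G1=NOT 1=0 G2=1(const) G3=G1=1 G4=G2&G3=1&0=0 -> 00110
Step 3: G0=(1+1>=2)=1 G1=NOT G1=NOT 0=1 G2=1(const) G3=G1=0 G4=G2&G3=1&1=1 -> 11101
Step 4: G0=(1+0>=2)=0 G1=NOT G1=NOT 1=0 G2=1(const) G3=G1=1 G4=G2&G3=1&0=0 -> 00110
Cycle of length 2 starting at step 2 -> no fixed point

Answer: cycle 2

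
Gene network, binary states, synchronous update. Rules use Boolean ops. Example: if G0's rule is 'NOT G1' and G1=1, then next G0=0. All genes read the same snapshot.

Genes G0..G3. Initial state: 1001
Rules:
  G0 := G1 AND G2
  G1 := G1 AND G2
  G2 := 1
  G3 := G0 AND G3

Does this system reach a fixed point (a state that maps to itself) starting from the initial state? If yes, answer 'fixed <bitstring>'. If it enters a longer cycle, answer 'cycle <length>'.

Answer: fixed 0010

Derivation:
Step 0: 1001
Step 1: G0=G1&G2=0&0=0 G1=G1&G2=0&0=0 G2=1(const) G3=G0&G3=1&1=1 -> 0011
Step 2: G0=G1&G2=0&1=0 G1=G1&G2=0&1=0 G2=1(const) G3=G0&G3=0&1=0 -> 0010
Step 3: G0=G1&G2=0&1=0 G1=G1&G2=0&1=0 G2=1(const) G3=G0&G3=0&0=0 -> 0010
Fixed point reached at step 2: 0010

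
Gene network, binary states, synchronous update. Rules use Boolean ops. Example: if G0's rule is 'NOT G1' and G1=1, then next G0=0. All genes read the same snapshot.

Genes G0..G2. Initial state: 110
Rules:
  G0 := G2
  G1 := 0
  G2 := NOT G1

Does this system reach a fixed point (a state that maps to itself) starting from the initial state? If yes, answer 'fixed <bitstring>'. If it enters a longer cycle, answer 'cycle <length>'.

Step 0: 110
Step 1: G0=G2=0 G1=0(const) G2=NOT G1=NOT 1=0 -> 000
Step 2: G0=G2=0 G1=0(const) G2=NOT G1=NOT 0=1 -> 001
Step 3: G0=G2=1 G1=0(const) G2=NOT G1=NOT 0=1 -> 101
Step 4: G0=G2=1 G1=0(const) G2=NOT G1=NOT 0=1 -> 101
Fixed point reached at step 3: 101

Answer: fixed 101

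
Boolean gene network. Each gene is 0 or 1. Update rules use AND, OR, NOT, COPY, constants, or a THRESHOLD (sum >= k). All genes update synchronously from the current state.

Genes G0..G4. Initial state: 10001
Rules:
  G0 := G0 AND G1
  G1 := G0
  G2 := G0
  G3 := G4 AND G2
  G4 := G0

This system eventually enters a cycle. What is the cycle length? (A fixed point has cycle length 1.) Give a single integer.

Answer: 1

Derivation:
Step 0: 10001
Step 1: G0=G0&G1=1&0=0 G1=G0=1 G2=G0=1 G3=G4&G2=1&0=0 G4=G0=1 -> 01101
Step 2: G0=G0&G1=0&1=0 G1=G0=0 G2=G0=0 G3=G4&G2=1&1=1 G4=G0=0 -> 00010
Step 3: G0=G0&G1=0&0=0 G1=G0=0 G2=G0=0 G3=G4&G2=0&0=0 G4=G0=0 -> 00000
Step 4: G0=G0&G1=0&0=0 G1=G0=0 G2=G0=0 G3=G4&G2=0&0=0 G4=G0=0 -> 00000
State from step 4 equals state from step 3 -> cycle length 1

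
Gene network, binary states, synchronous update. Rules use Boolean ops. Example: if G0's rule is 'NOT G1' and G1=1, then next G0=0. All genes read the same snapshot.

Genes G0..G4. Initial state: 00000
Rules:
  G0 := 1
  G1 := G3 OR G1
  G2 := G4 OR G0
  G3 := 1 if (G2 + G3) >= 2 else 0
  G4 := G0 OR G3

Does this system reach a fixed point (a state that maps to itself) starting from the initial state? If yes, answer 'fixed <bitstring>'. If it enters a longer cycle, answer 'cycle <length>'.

Step 0: 00000
Step 1: G0=1(const) G1=G3|G1=0|0=0 G2=G4|G0=0|0=0 G3=(0+0>=2)=0 G4=G0|G3=0|0=0 -> 10000
Step 2: G0=1(const) G1=G3|G1=0|0=0 G2=G4|G0=0|1=1 G3=(0+0>=2)=0 G4=G0|G3=1|0=1 -> 10101
Step 3: G0=1(const) G1=G3|G1=0|0=0 G2=G4|G0=1|1=1 G3=(1+0>=2)=0 G4=G0|G3=1|0=1 -> 10101
Fixed point reached at step 2: 10101

Answer: fixed 10101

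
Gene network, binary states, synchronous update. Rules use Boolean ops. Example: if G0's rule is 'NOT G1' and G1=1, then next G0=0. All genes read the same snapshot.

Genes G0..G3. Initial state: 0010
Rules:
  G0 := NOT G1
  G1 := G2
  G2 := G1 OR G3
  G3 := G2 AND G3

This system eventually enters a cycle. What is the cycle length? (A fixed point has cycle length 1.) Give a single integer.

Answer: 2

Derivation:
Step 0: 0010
Step 1: G0=NOT G1=NOT 0=1 G1=G2=1 G2=G1|G3=0|0=0 G3=G2&G3=1&0=0 -> 1100
Step 2: G0=NOT G1=NOT 1=0 G1=G2=0 G2=G1|G3=1|0=1 G3=G2&G3=0&0=0 -> 0010
State from step 2 equals state from step 0 -> cycle length 2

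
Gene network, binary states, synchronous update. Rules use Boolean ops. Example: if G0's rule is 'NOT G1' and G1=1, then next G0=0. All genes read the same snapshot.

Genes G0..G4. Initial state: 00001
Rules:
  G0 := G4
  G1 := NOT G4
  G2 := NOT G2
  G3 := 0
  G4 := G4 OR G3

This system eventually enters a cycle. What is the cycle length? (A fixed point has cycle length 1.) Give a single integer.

Step 0: 00001
Step 1: G0=G4=1 G1=NOT G4=NOT 1=0 G2=NOT G2=NOT 0=1 G3=0(const) G4=G4|G3=1|0=1 -> 10101
Step 2: G0=G4=1 G1=NOT G4=NOT 1=0 G2=NOT G2=NOT 1=0 G3=0(const) G4=G4|G3=1|0=1 -> 10001
Step 3: G0=G4=1 G1=NOT G4=NOT 1=0 G2=NOT G2=NOT 0=1 G3=0(const) G4=G4|G3=1|0=1 -> 10101
State from step 3 equals state from step 1 -> cycle length 2

Answer: 2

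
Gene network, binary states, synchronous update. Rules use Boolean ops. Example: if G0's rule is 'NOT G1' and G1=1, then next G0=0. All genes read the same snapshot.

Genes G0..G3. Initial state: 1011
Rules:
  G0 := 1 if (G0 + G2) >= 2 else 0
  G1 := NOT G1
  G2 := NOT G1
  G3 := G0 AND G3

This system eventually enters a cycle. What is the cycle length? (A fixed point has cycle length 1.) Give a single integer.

Step 0: 1011
Step 1: G0=(1+1>=2)=1 G1=NOT G1=NOT 0=1 G2=NOT G1=NOT 0=1 G3=G0&G3=1&1=1 -> 1111
Step 2: G0=(1+1>=2)=1 G1=NOT G1=NOT 1=0 G2=NOT G1=NOT 1=0 G3=G0&G3=1&1=1 -> 1001
Step 3: G0=(1+0>=2)=0 G1=NOT G1=NOT 0=1 G2=NOT G1=NOT 0=1 G3=G0&G3=1&1=1 -> 0111
Step 4: G0=(0+1>=2)=0 G1=NOT G1=NOT 1=0 G2=NOT G1=NOT 1=0 G3=G0&G3=0&1=0 -> 0000
Step 5: G0=(0+0>=2)=0 G1=NOT G1=NOT 0=1 G2=NOT G1=NOT 0=1 G3=G0&G3=0&0=0 -> 0110
Step 6: G0=(0+1>=2)=0 G1=NOT G1=NOT 1=0 G2=NOT G1=NOT 1=0 G3=G0&G3=0&0=0 -> 0000
State from step 6 equals state from step 4 -> cycle length 2

Answer: 2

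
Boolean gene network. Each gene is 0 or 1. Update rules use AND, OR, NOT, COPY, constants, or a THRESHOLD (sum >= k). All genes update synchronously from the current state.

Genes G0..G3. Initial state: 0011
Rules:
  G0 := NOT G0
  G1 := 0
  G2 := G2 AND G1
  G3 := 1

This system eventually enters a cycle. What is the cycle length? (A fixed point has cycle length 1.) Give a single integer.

Step 0: 0011
Step 1: G0=NOT G0=NOT 0=1 G1=0(const) G2=G2&G1=1&0=0 G3=1(const) -> 1001
Step 2: G0=NOT G0=NOT 1=0 G1=0(const) G2=G2&G1=0&0=0 G3=1(const) -> 0001
Step 3: G0=NOT G0=NOT 0=1 G1=0(const) G2=G2&G1=0&0=0 G3=1(const) -> 1001
State from step 3 equals state from step 1 -> cycle length 2

Answer: 2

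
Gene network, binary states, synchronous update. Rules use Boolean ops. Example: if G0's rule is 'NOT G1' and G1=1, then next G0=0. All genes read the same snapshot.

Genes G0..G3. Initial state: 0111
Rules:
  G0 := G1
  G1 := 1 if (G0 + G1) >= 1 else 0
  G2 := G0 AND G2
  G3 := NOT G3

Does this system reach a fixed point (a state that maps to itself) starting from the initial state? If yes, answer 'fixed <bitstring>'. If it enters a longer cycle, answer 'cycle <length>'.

Answer: cycle 2

Derivation:
Step 0: 0111
Step 1: G0=G1=1 G1=(0+1>=1)=1 G2=G0&G2=0&1=0 G3=NOT G3=NOT 1=0 -> 1100
Step 2: G0=G1=1 G1=(1+1>=1)=1 G2=G0&G2=1&0=0 G3=NOT G3=NOT 0=1 -> 1101
Step 3: G0=G1=1 G1=(1+1>=1)=1 G2=G0&G2=1&0=0 G3=NOT G3=NOT 1=0 -> 1100
Cycle of length 2 starting at step 1 -> no fixed point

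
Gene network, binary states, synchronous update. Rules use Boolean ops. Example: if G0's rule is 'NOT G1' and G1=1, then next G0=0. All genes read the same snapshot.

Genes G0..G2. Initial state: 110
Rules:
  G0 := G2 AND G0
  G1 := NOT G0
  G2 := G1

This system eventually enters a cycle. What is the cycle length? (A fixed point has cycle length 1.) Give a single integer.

Step 0: 110
Step 1: G0=G2&G0=0&1=0 G1=NOT G0=NOT 1=0 G2=G1=1 -> 001
Step 2: G0=G2&G0=1&0=0 G1=NOT G0=NOT 0=1 G2=G1=0 -> 010
Step 3: G0=G2&G0=0&0=0 G1=NOT G0=NOT 0=1 G2=G1=1 -> 011
Step 4: G0=G2&G0=1&0=0 G1=NOT G0=NOT 0=1 G2=G1=1 -> 011
State from step 4 equals state from step 3 -> cycle length 1

Answer: 1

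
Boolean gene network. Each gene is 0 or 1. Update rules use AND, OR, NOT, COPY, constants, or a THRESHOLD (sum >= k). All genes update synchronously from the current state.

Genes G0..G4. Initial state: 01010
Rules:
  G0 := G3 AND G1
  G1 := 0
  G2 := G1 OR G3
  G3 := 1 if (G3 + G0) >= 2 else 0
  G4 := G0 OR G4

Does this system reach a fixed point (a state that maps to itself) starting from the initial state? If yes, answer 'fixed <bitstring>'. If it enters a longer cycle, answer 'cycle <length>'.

Answer: fixed 00001

Derivation:
Step 0: 01010
Step 1: G0=G3&G1=1&1=1 G1=0(const) G2=G1|G3=1|1=1 G3=(1+0>=2)=0 G4=G0|G4=0|0=0 -> 10100
Step 2: G0=G3&G1=0&0=0 G1=0(const) G2=G1|G3=0|0=0 G3=(0+1>=2)=0 G4=G0|G4=1|0=1 -> 00001
Step 3: G0=G3&G1=0&0=0 G1=0(const) G2=G1|G3=0|0=0 G3=(0+0>=2)=0 G4=G0|G4=0|1=1 -> 00001
Fixed point reached at step 2: 00001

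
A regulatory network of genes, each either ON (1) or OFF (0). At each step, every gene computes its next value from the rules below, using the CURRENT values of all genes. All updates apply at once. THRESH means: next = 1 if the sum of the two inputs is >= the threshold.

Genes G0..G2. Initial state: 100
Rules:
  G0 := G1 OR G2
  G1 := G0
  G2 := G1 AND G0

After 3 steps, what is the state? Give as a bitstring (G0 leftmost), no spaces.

Step 1: G0=G1|G2=0|0=0 G1=G0=1 G2=G1&G0=0&1=0 -> 010
Step 2: G0=G1|G2=1|0=1 G1=G0=0 G2=G1&G0=1&0=0 -> 100
Step 3: G0=G1|G2=0|0=0 G1=G0=1 G2=G1&G0=0&1=0 -> 010

010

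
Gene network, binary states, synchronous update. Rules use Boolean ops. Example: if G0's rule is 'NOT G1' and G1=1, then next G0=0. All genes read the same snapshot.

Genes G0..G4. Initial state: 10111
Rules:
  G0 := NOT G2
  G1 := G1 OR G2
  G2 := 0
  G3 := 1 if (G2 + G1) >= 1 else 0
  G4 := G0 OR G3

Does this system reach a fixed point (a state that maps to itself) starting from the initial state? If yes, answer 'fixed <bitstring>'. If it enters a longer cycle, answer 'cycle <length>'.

Answer: fixed 11011

Derivation:
Step 0: 10111
Step 1: G0=NOT G2=NOT 1=0 G1=G1|G2=0|1=1 G2=0(const) G3=(1+0>=1)=1 G4=G0|G3=1|1=1 -> 01011
Step 2: G0=NOT G2=NOT 0=1 G1=G1|G2=1|0=1 G2=0(const) G3=(0+1>=1)=1 G4=G0|G3=0|1=1 -> 11011
Step 3: G0=NOT G2=NOT 0=1 G1=G1|G2=1|0=1 G2=0(const) G3=(0+1>=1)=1 G4=G0|G3=1|1=1 -> 11011
Fixed point reached at step 2: 11011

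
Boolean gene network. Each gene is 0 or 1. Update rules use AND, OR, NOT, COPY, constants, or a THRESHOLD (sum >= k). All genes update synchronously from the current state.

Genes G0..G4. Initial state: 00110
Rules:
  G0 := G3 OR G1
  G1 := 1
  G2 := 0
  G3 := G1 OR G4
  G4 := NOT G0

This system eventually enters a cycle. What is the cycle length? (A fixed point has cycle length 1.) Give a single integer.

Answer: 1

Derivation:
Step 0: 00110
Step 1: G0=G3|G1=1|0=1 G1=1(const) G2=0(const) G3=G1|G4=0|0=0 G4=NOT G0=NOT 0=1 -> 11001
Step 2: G0=G3|G1=0|1=1 G1=1(const) G2=0(const) G3=G1|G4=1|1=1 G4=NOT G0=NOT 1=0 -> 11010
Step 3: G0=G3|G1=1|1=1 G1=1(const) G2=0(const) G3=G1|G4=1|0=1 G4=NOT G0=NOT 1=0 -> 11010
State from step 3 equals state from step 2 -> cycle length 1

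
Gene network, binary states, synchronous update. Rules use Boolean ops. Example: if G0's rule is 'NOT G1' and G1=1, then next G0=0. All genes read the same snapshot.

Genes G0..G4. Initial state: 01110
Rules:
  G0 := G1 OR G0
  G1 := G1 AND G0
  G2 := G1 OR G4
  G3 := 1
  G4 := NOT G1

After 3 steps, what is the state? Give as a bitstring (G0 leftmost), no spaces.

Step 1: G0=G1|G0=1|0=1 G1=G1&G0=1&0=0 G2=G1|G4=1|0=1 G3=1(const) G4=NOT G1=NOT 1=0 -> 10110
Step 2: G0=G1|G0=0|1=1 G1=G1&G0=0&1=0 G2=G1|G4=0|0=0 G3=1(const) G4=NOT G1=NOT 0=1 -> 10011
Step 3: G0=G1|G0=0|1=1 G1=G1&G0=0&1=0 G2=G1|G4=0|1=1 G3=1(const) G4=NOT G1=NOT 0=1 -> 10111

10111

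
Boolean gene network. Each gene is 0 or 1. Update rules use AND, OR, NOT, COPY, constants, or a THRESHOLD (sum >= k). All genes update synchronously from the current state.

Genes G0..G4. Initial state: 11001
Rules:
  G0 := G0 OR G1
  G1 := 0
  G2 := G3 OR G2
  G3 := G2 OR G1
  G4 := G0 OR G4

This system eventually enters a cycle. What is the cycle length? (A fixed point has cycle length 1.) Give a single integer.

Step 0: 11001
Step 1: G0=G0|G1=1|1=1 G1=0(const) G2=G3|G2=0|0=0 G3=G2|G1=0|1=1 G4=G0|G4=1|1=1 -> 10011
Step 2: G0=G0|G1=1|0=1 G1=0(const) G2=G3|G2=1|0=1 G3=G2|G1=0|0=0 G4=G0|G4=1|1=1 -> 10101
Step 3: G0=G0|G1=1|0=1 G1=0(const) G2=G3|G2=0|1=1 G3=G2|G1=1|0=1 G4=G0|G4=1|1=1 -> 10111
Step 4: G0=G0|G1=1|0=1 G1=0(const) G2=G3|G2=1|1=1 G3=G2|G1=1|0=1 G4=G0|G4=1|1=1 -> 10111
State from step 4 equals state from step 3 -> cycle length 1

Answer: 1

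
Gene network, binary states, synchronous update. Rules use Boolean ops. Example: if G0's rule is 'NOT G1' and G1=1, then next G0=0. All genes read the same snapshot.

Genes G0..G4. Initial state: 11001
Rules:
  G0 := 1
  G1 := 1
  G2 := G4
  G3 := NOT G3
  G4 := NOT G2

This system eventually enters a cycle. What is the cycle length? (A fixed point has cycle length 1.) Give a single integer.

Step 0: 11001
Step 1: G0=1(const) G1=1(const) G2=G4=1 G3=NOT G3=NOT 0=1 G4=NOT G2=NOT 0=1 -> 11111
Step 2: G0=1(const) G1=1(const) G2=G4=1 G3=NOT G3=NOT 1=0 G4=NOT G2=NOT 1=0 -> 11100
Step 3: G0=1(const) G1=1(const) G2=G4=0 G3=NOT G3=NOT 0=1 G4=NOT G2=NOT 1=0 -> 11010
Step 4: G0=1(const) G1=1(const) G2=G4=0 G3=NOT G3=NOT 1=0 G4=NOT G2=NOT 0=1 -> 11001
State from step 4 equals state from step 0 -> cycle length 4

Answer: 4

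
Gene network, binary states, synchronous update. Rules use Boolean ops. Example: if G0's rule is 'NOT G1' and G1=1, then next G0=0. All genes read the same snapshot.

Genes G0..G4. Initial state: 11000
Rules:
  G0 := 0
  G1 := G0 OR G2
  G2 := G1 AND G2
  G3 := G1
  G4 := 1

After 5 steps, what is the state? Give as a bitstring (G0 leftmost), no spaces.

Step 1: G0=0(const) G1=G0|G2=1|0=1 G2=G1&G2=1&0=0 G3=G1=1 G4=1(const) -> 01011
Step 2: G0=0(const) G1=G0|G2=0|0=0 G2=G1&G2=1&0=0 G3=G1=1 G4=1(const) -> 00011
Step 3: G0=0(const) G1=G0|G2=0|0=0 G2=G1&G2=0&0=0 G3=G1=0 G4=1(const) -> 00001
Step 4: G0=0(const) G1=G0|G2=0|0=0 G2=G1&G2=0&0=0 G3=G1=0 G4=1(const) -> 00001
Step 5: G0=0(const) G1=G0|G2=0|0=0 G2=G1&G2=0&0=0 G3=G1=0 G4=1(const) -> 00001

00001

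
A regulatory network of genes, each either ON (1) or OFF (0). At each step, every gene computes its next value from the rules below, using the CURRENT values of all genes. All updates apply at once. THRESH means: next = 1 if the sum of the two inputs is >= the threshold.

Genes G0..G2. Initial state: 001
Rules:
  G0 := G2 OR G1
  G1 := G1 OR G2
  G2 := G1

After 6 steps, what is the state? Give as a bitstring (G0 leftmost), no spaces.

Step 1: G0=G2|G1=1|0=1 G1=G1|G2=0|1=1 G2=G1=0 -> 110
Step 2: G0=G2|G1=0|1=1 G1=G1|G2=1|0=1 G2=G1=1 -> 111
Step 3: G0=G2|G1=1|1=1 G1=G1|G2=1|1=1 G2=G1=1 -> 111
Step 4: G0=G2|G1=1|1=1 G1=G1|G2=1|1=1 G2=G1=1 -> 111
Step 5: G0=G2|G1=1|1=1 G1=G1|G2=1|1=1 G2=G1=1 -> 111
Step 6: G0=G2|G1=1|1=1 G1=G1|G2=1|1=1 G2=G1=1 -> 111

111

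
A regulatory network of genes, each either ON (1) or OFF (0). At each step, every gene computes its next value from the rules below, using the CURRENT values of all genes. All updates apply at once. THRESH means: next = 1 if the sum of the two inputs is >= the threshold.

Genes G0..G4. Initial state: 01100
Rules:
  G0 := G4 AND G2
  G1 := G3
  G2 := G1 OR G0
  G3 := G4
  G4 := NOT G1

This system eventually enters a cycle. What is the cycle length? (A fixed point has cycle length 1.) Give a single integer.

Answer: 6

Derivation:
Step 0: 01100
Step 1: G0=G4&G2=0&1=0 G1=G3=0 G2=G1|G0=1|0=1 G3=G4=0 G4=NOT G1=NOT 1=0 -> 00100
Step 2: G0=G4&G2=0&1=0 G1=G3=0 G2=G1|G0=0|0=0 G3=G4=0 G4=NOT G1=NOT 0=1 -> 00001
Step 3: G0=G4&G2=1&0=0 G1=G3=0 G2=G1|G0=0|0=0 G3=G4=1 G4=NOT G1=NOT 0=1 -> 00011
Step 4: G0=G4&G2=1&0=0 G1=G3=1 G2=G1|G0=0|0=0 G3=G4=1 G4=NOT G1=NOT 0=1 -> 01011
Step 5: G0=G4&G2=1&0=0 G1=G3=1 G2=G1|G0=1|0=1 G3=G4=1 G4=NOT G1=NOT 1=0 -> 01110
Step 6: G0=G4&G2=0&1=0 G1=G3=1 G2=G1|G0=1|0=1 G3=G4=0 G4=NOT G1=NOT 1=0 -> 01100
State from step 6 equals state from step 0 -> cycle length 6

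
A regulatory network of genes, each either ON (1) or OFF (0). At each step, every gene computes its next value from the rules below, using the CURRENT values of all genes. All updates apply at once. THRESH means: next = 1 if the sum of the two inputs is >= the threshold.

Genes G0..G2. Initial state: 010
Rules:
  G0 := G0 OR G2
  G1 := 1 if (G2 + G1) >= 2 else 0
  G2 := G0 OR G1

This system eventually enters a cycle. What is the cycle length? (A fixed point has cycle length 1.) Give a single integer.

Step 0: 010
Step 1: G0=G0|G2=0|0=0 G1=(0+1>=2)=0 G2=G0|G1=0|1=1 -> 001
Step 2: G0=G0|G2=0|1=1 G1=(1+0>=2)=0 G2=G0|G1=0|0=0 -> 100
Step 3: G0=G0|G2=1|0=1 G1=(0+0>=2)=0 G2=G0|G1=1|0=1 -> 101
Step 4: G0=G0|G2=1|1=1 G1=(1+0>=2)=0 G2=G0|G1=1|0=1 -> 101
State from step 4 equals state from step 3 -> cycle length 1

Answer: 1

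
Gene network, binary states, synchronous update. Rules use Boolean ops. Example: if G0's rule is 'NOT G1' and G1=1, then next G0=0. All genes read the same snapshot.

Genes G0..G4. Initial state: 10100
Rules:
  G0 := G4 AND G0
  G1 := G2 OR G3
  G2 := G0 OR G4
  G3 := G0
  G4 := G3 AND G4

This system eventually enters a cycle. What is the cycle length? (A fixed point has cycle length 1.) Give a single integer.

Step 0: 10100
Step 1: G0=G4&G0=0&1=0 G1=G2|G3=1|0=1 G2=G0|G4=1|0=1 G3=G0=1 G4=G3&G4=0&0=0 -> 01110
Step 2: G0=G4&G0=0&0=0 G1=G2|G3=1|1=1 G2=G0|G4=0|0=0 G3=G0=0 G4=G3&G4=1&0=0 -> 01000
Step 3: G0=G4&G0=0&0=0 G1=G2|G3=0|0=0 G2=G0|G4=0|0=0 G3=G0=0 G4=G3&G4=0&0=0 -> 00000
Step 4: G0=G4&G0=0&0=0 G1=G2|G3=0|0=0 G2=G0|G4=0|0=0 G3=G0=0 G4=G3&G4=0&0=0 -> 00000
State from step 4 equals state from step 3 -> cycle length 1

Answer: 1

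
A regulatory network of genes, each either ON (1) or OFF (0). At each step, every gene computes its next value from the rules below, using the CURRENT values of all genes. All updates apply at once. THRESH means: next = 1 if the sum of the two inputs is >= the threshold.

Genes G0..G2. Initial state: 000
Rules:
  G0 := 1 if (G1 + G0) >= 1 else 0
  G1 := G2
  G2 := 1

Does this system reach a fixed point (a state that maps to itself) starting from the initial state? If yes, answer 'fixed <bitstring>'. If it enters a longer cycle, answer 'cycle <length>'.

Step 0: 000
Step 1: G0=(0+0>=1)=0 G1=G2=0 G2=1(const) -> 001
Step 2: G0=(0+0>=1)=0 G1=G2=1 G2=1(const) -> 011
Step 3: G0=(1+0>=1)=1 G1=G2=1 G2=1(const) -> 111
Step 4: G0=(1+1>=1)=1 G1=G2=1 G2=1(const) -> 111
Fixed point reached at step 3: 111

Answer: fixed 111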